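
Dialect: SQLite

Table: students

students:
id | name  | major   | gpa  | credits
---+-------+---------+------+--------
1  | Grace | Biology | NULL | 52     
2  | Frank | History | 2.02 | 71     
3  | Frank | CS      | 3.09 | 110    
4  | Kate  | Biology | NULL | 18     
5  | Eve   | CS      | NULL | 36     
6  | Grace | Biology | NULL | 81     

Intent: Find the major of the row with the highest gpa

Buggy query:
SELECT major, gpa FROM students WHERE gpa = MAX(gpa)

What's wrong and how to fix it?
Bug: WHERE is evaluated per row; an aggregate over the whole table isn't defined there

Fix: Wrap MAX in a scalar subquery so WHERE compares against a single value

Corrected query:
SELECT major, gpa FROM students WHERE gpa = (SELECT MAX(gpa) FROM students)

Result:
major | gpa 
------+-----
CS    | 3.09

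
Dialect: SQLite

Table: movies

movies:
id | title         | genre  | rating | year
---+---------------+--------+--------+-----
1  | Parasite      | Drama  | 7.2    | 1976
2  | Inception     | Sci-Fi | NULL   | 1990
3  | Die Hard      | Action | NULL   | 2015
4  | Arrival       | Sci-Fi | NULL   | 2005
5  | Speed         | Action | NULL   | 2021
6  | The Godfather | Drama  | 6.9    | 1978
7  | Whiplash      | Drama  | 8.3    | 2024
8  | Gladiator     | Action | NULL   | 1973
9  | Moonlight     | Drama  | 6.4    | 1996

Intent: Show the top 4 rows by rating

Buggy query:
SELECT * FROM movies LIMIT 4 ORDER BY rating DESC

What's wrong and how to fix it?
Bug: LIMIT must come after ORDER BY

Fix: Sort with ORDER BY, then apply LIMIT

Corrected query:
SELECT * FROM movies ORDER BY rating DESC LIMIT 4

Result:
id | title         | genre | rating | year
---+---------------+-------+--------+-----
7  | Whiplash      | Drama | 8.3    | 2024
1  | Parasite      | Drama | 7.2    | 1976
6  | The Godfather | Drama | 6.9    | 1978
9  | Moonlight     | Drama | 6.4    | 1996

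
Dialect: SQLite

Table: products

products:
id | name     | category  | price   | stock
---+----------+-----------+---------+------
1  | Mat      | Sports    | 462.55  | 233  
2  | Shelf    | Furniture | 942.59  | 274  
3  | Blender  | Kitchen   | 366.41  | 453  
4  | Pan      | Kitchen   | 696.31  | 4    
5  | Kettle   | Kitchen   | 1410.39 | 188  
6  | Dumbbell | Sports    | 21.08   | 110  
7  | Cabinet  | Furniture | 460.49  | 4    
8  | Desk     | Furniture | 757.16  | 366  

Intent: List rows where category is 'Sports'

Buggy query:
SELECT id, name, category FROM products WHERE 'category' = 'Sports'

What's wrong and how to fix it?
Bug: Single quotes denote string literals in SQL; the column name is being compared as a constant string

Fix: Reference the column as category without single quotes

Corrected query:
SELECT id, name, category FROM products WHERE category = 'Sports'

Result:
id | name     | category
---+----------+---------
1  | Mat      | Sports  
6  | Dumbbell | Sports  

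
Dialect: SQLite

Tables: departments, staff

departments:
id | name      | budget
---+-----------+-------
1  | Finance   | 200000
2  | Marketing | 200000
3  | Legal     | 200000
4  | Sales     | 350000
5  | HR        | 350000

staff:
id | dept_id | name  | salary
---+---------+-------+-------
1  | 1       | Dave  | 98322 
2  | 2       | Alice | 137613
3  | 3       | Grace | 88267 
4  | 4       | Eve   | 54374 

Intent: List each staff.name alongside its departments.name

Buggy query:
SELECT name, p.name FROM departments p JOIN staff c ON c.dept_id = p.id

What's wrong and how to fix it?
Bug: 'name' exists in both joined tables, so the database can't tell which one is meant

Fix: Qualify the column with its table alias (c.name)

Corrected query:
SELECT c.name, p.name FROM departments p JOIN staff c ON c.dept_id = p.id

Result:
name  | name     
------+----------
Dave  | Finance  
Alice | Marketing
Grace | Legal    
Eve   | Sales    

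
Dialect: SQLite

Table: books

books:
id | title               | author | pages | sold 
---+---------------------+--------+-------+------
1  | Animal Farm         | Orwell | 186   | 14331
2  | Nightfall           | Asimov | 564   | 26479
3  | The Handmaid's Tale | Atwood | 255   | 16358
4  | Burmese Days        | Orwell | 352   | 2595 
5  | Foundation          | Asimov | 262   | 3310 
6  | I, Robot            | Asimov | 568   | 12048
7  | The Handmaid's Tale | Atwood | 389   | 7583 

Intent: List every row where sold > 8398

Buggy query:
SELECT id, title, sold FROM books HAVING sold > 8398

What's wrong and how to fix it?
Bug: HAVING filters the output of aggregation, but this query has no GROUP BY and no aggregate functions, so SQLite rejects it (HAVING clause on a non-aggregate query); the condition here is per row

Fix: Replace HAVING with WHERE since the condition applies to individual rows

Corrected query:
SELECT id, title, sold FROM books WHERE sold > 8398

Result:
id | title               | sold 
---+---------------------+------
1  | Animal Farm         | 14331
2  | Nightfall           | 26479
3  | The Handmaid's Tale | 16358
6  | I, Robot            | 12048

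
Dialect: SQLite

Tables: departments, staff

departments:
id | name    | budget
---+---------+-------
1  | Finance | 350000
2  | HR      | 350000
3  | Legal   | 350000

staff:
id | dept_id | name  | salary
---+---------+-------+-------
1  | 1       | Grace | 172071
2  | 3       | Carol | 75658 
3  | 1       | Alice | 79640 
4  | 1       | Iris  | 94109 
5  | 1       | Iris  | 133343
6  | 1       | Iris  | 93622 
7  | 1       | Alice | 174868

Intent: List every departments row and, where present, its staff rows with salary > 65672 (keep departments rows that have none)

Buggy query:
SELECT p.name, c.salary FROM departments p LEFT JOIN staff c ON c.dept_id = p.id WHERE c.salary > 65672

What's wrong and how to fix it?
Bug: A WHERE condition on the right-hand table after LEFT JOIN drops unmatched parents

Fix: Move the right-table condition into the ON clause so unmatched parents are kept

Corrected query:
SELECT p.name, c.salary FROM departments p LEFT JOIN staff c ON c.dept_id = p.id AND c.salary > 65672

Result:
name    | salary
--------+-------
Finance | 79640 
Finance | 93622 
Finance | 94109 
Finance | 133343
Finance | 172071
Finance | 174868
HR      | NULL  
Legal   | 75658 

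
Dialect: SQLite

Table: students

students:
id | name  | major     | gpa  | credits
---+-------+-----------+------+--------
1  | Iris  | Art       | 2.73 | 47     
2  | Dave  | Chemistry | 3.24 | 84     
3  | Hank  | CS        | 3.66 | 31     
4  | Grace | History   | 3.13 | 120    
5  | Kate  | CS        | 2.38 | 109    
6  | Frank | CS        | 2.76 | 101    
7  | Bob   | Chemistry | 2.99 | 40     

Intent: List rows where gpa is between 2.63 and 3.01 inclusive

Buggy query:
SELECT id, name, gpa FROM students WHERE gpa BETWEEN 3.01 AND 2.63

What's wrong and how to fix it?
Bug: The bounds are reversed; BETWEEN a AND b requires a <= b to match anything

Fix: Swap the bounds so the smaller value comes first

Corrected query:
SELECT id, name, gpa FROM students WHERE gpa BETWEEN 2.63 AND 3.01

Result:
id | name  | gpa 
---+-------+-----
1  | Iris  | 2.73
6  | Frank | 2.76
7  | Bob   | 2.99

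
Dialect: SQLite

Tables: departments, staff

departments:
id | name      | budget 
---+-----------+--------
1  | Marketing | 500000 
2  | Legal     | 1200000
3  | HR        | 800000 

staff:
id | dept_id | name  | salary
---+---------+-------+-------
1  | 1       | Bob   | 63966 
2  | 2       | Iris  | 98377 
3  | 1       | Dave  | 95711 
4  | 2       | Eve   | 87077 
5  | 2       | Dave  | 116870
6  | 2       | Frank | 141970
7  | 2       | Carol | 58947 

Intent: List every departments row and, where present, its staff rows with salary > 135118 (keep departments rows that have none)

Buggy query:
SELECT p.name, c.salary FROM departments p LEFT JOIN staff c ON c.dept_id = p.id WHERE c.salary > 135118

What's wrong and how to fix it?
Bug: Filtering c.salary in WHERE discards the NULL rows produced by LEFT JOIN, turning it into an inner join

Fix: Move the right-table condition into the ON clause so unmatched parents are kept

Corrected query:
SELECT p.name, c.salary FROM departments p LEFT JOIN staff c ON c.dept_id = p.id AND c.salary > 135118

Result:
name      | salary
----------+-------
Marketing | NULL  
Legal     | 141970
HR        | NULL  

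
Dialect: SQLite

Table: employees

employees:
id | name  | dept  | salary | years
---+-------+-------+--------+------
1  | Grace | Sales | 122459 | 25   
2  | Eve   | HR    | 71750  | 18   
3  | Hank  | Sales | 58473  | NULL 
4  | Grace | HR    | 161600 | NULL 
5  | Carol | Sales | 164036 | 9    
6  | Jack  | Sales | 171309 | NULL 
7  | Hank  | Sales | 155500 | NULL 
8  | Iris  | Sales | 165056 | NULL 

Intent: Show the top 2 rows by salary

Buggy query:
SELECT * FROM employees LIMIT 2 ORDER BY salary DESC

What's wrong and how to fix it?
Bug: LIMIT must come after ORDER BY

Fix: Swap the clauses: ORDER BY first, then LIMIT

Corrected query:
SELECT * FROM employees ORDER BY salary DESC LIMIT 2

Result:
id | name | dept  | salary | years
---+------+-------+--------+------
6  | Jack | Sales | 171309 | NULL 
8  | Iris | Sales | 165056 | NULL 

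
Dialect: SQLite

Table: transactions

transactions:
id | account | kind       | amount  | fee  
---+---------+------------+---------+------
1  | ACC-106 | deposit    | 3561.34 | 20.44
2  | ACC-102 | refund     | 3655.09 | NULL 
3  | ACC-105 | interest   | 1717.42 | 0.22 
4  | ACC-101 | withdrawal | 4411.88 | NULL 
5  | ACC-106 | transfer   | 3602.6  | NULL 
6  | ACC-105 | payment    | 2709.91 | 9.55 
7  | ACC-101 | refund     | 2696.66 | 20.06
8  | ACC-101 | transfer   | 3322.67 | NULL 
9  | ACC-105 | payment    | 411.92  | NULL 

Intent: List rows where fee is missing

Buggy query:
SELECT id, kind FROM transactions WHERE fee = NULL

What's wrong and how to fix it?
Bug: Comparing to NULL with '=' never matches; NULL = NULL is unknown, not true

Fix: Use IS NULL to test for NULL

Corrected query:
SELECT id, kind FROM transactions WHERE fee IS NULL

Result:
id | kind      
---+-----------
2  | refund    
4  | withdrawal
5  | transfer  
8  | transfer  
9  | payment   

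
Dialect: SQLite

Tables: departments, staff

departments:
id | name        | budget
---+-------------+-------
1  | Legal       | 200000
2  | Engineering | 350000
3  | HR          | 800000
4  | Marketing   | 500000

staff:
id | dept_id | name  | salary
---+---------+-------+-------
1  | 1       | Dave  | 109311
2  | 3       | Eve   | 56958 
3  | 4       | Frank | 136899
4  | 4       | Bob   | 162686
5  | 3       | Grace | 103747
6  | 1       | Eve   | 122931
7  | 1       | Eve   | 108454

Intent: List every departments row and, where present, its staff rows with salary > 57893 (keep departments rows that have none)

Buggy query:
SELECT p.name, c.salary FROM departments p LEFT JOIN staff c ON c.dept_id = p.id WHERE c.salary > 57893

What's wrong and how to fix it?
Bug: A WHERE condition on the right-hand table after LEFT JOIN drops unmatched parents

Fix: Move the right-table condition into the ON clause so unmatched parents are kept

Corrected query:
SELECT p.name, c.salary FROM departments p LEFT JOIN staff c ON c.dept_id = p.id AND c.salary > 57893

Result:
name        | salary
------------+-------
Legal       | 108454
Legal       | 109311
Legal       | 122931
Engineering | NULL  
HR          | 103747
Marketing   | 136899
Marketing   | 162686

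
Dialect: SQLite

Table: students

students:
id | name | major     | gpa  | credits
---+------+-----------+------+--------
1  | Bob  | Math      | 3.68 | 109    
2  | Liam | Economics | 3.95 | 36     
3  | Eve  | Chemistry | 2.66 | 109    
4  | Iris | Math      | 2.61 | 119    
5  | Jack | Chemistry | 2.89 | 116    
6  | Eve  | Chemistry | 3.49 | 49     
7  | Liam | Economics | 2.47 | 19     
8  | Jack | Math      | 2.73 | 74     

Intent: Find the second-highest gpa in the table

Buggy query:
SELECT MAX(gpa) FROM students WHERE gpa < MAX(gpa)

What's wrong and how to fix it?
Bug: MAX(gpa) on the right of the comparison is an aggregate-in-WHERE error

Fix: Compute the overall MAX in a subquery, then take MAX of rows below it

Corrected query:
SELECT MAX(gpa) FROM students WHERE gpa < (SELECT MAX(gpa) FROM students)

Result:
MAX(gpa)
--------
3.68    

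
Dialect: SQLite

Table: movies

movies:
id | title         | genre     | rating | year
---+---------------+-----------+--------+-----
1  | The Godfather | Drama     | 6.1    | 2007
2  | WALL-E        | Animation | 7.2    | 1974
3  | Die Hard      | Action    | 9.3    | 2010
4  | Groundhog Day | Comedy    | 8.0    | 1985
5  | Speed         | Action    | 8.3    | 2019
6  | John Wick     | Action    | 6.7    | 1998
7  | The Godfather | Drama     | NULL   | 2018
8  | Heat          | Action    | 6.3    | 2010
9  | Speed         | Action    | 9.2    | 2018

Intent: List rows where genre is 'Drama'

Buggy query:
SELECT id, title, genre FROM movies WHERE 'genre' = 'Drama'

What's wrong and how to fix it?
Bug: 'genre' in single quotes is a string literal, not the column; the comparison is literal-vs-literal and never true

Fix: Remove the quotes around the column name (or use double quotes for an identifier)

Corrected query:
SELECT id, title, genre FROM movies WHERE genre = 'Drama'

Result:
id | title         | genre
---+---------------+------
1  | The Godfather | Drama
7  | The Godfather | Drama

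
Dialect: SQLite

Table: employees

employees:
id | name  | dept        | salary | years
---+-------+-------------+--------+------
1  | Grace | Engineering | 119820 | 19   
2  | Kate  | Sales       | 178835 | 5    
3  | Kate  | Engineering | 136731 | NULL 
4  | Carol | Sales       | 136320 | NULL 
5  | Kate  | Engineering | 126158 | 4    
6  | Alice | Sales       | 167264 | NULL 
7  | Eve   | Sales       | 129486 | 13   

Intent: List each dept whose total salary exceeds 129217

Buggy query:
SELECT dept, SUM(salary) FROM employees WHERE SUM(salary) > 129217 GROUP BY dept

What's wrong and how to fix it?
Bug: SUM(salary) is an aggregate, but WHERE filters rows before aggregation

Fix: Move the aggregate condition to a HAVING clause

Corrected query:
SELECT dept, SUM(salary) FROM employees GROUP BY dept HAVING SUM(salary) > 129217

Result:
dept        | SUM(salary)
------------+------------
Engineering | 382709     
Sales       | 611905     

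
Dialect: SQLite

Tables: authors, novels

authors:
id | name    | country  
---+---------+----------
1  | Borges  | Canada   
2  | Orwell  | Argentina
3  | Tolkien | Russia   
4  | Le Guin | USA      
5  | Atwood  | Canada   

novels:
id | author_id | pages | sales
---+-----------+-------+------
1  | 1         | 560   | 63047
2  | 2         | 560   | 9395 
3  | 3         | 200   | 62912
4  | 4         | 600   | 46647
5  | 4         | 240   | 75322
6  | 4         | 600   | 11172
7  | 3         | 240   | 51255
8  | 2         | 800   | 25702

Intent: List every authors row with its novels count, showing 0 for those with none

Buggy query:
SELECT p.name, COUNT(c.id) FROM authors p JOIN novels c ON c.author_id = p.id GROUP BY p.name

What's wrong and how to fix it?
Bug: INNER JOIN drops authors rows that have no matching novels rows

Fix: Switch to LEFT JOIN to retain unmatched parent rows

Corrected query:
SELECT p.name, COUNT(c.id) FROM authors p LEFT JOIN novels c ON c.author_id = p.id GROUP BY p.name

Result:
name    | COUNT(c.id)
--------+------------
Atwood  | 0          
Borges  | 1          
Le Guin | 3          
Orwell  | 2          
Tolkien | 2          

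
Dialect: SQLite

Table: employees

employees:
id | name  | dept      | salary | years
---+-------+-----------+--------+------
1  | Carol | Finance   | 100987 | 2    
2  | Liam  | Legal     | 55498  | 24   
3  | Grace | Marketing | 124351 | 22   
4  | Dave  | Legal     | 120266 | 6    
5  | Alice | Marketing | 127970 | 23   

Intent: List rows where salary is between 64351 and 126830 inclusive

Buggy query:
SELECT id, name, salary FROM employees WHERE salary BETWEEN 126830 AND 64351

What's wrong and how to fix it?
Bug: BETWEEN expects the lower bound first; with 126830 AND 64351 the range is empty

Fix: Write BETWEEN 64351 AND 126830

Corrected query:
SELECT id, name, salary FROM employees WHERE salary BETWEEN 64351 AND 126830

Result:
id | name  | salary
---+-------+-------
1  | Carol | 100987
3  | Grace | 124351
4  | Dave  | 120266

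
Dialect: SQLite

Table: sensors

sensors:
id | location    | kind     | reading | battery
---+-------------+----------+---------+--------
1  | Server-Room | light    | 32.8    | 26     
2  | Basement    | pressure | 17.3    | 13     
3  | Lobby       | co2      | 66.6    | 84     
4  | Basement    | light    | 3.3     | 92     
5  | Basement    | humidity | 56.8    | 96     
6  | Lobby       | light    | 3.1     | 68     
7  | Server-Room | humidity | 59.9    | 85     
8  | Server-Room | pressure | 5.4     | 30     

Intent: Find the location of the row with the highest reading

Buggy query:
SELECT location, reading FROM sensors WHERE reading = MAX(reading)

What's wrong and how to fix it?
Bug: WHERE is evaluated per row; an aggregate over the whole table isn't defined there

Fix: Wrap MAX in a scalar subquery so WHERE compares against a single value

Corrected query:
SELECT location, reading FROM sensors WHERE reading = (SELECT MAX(reading) FROM sensors)

Result:
location | reading
---------+--------
Lobby    | 66.6   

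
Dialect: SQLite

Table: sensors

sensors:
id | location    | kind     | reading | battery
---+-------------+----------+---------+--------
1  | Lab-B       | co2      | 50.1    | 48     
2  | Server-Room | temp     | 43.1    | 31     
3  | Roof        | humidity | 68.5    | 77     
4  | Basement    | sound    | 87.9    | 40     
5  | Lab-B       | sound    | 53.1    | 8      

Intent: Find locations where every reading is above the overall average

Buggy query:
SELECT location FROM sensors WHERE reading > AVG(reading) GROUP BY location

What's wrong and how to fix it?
Bug: AVG() is an aggregate; it can't sit directly in WHERE

Fix: Use a subquery for AVG and a HAVING MIN(...) filter so the condition holds for every row in the group

Corrected query:
SELECT location FROM sensors GROUP BY location HAVING MIN(reading) > (SELECT AVG(reading) FROM sensors)

Result:
location
--------
Basement
Roof    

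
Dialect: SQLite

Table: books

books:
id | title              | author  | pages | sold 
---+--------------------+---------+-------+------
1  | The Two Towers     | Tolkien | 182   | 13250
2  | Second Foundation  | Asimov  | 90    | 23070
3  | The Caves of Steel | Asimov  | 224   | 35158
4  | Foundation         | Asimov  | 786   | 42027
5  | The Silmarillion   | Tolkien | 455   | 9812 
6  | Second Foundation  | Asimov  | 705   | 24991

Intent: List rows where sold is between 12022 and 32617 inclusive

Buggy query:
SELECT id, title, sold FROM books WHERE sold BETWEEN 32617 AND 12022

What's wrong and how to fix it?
Bug: BETWEEN expects the lower bound first; with 32617 AND 12022 the range is empty

Fix: Swap the bounds so the smaller value comes first

Corrected query:
SELECT id, title, sold FROM books WHERE sold BETWEEN 12022 AND 32617

Result:
id | title             | sold 
---+-------------------+------
1  | The Two Towers    | 13250
2  | Second Foundation | 23070
6  | Second Foundation | 24991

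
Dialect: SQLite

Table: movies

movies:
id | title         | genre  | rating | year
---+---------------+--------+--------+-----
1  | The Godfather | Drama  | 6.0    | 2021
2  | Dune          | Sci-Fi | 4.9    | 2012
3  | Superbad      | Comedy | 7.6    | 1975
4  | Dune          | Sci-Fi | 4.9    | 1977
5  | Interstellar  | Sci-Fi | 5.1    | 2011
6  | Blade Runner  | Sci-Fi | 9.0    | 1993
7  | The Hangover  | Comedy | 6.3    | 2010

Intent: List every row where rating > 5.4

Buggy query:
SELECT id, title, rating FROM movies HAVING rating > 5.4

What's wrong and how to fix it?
Bug: HAVING filters the output of aggregation, but this query has no GROUP BY and no aggregate functions, so SQLite rejects it (HAVING clause on a non-aggregate query); the condition here is per row

Fix: Replace HAVING with WHERE since the condition applies to individual rows

Corrected query:
SELECT id, title, rating FROM movies WHERE rating > 5.4

Result:
id | title         | rating
---+---------------+-------
1  | The Godfather | 6     
3  | Superbad      | 7.6   
6  | Blade Runner  | 9     
7  | The Hangover  | 6.3   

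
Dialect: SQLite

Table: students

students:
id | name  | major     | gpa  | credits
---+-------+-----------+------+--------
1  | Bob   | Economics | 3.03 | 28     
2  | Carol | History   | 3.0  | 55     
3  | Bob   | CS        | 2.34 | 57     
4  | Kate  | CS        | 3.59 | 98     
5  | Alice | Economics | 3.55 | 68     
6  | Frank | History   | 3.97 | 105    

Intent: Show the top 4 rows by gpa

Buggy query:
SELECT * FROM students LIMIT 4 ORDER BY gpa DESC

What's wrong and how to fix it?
Bug: ORDER BY cannot follow LIMIT; LIMIT is the final clause

Fix: Sort with ORDER BY, then apply LIMIT

Corrected query:
SELECT * FROM students ORDER BY gpa DESC LIMIT 4

Result:
id | name  | major     | gpa  | credits
---+-------+-----------+------+--------
6  | Frank | History   | 3.97 | 105    
4  | Kate  | CS        | 3.59 | 98     
5  | Alice | Economics | 3.55 | 68     
1  | Bob   | Economics | 3.03 | 28     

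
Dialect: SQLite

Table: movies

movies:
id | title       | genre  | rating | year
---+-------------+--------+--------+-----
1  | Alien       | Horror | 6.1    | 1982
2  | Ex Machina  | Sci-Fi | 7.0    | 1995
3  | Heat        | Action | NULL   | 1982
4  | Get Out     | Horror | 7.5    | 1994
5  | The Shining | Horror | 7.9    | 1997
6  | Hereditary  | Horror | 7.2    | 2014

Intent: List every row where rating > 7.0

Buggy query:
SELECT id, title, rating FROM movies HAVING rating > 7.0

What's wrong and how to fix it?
Bug: HAVING filters the output of aggregation, but this query has no GROUP BY and no aggregate functions, so SQLite rejects it (HAVING clause on a non-aggregate query); the condition here is per row

Fix: Use WHERE for row-level filtering

Corrected query:
SELECT id, title, rating FROM movies WHERE rating > 7.0

Result:
id | title       | rating
---+-------------+-------
4  | Get Out     | 7.5   
5  | The Shining | 7.9   
6  | Hereditary  | 7.2   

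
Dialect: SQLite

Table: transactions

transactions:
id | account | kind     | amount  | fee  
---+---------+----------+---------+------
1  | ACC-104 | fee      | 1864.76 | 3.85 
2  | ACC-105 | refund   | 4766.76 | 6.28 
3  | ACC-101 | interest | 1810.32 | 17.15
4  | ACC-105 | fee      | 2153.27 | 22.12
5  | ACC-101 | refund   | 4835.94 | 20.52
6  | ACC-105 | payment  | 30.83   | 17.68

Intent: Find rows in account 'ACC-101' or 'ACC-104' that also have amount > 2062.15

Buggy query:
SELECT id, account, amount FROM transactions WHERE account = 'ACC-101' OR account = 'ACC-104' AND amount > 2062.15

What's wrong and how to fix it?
Bug: AND binds tighter than OR, so this parses as account = 'ACC-101' OR (account = 'ACC-104' AND amount > 2062.15)

Fix: Add parentheses around the OR so the AND applies to both alternatives

Corrected query:
SELECT id, account, amount FROM transactions WHERE (account = 'ACC-101' OR account = 'ACC-104') AND amount > 2062.15

Result:
id | account | amount 
---+---------+--------
5  | ACC-101 | 4835.94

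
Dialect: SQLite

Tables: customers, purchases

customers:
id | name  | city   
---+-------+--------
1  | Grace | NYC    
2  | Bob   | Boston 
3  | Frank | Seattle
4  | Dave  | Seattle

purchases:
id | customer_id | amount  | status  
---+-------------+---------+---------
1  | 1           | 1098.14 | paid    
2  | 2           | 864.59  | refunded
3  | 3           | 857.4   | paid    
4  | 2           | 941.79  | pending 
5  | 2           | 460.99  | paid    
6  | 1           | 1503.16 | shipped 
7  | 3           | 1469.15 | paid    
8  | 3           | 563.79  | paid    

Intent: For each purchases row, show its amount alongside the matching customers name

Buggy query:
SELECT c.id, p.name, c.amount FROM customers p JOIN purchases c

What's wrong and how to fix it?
Bug: Missing join condition: each purchases row is matched to all customers rows instead of just its own

Fix: Specify the join condition linking the foreign key to the parent id

Corrected query:
SELECT c.id, p.name, c.amount FROM customers p JOIN purchases c ON c.customer_id = p.id

Result:
id | name  | amount 
---+-------+--------
1  | Grace | 1098.14
2  | Bob   | 864.59 
3  | Frank | 857.4  
4  | Bob   | 941.79 
5  | Bob   | 460.99 
6  | Grace | 1503.16
7  | Frank | 1469.15
8  | Frank | 563.79 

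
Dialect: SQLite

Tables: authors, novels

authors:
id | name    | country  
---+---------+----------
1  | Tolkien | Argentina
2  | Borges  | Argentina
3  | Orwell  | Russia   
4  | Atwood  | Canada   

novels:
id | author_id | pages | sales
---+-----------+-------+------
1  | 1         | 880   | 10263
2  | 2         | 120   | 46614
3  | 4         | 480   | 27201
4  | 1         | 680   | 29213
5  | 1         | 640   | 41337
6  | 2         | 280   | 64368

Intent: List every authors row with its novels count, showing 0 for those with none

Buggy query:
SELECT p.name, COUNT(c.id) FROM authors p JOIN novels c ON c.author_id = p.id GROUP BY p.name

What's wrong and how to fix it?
Bug: INNER JOIN drops authors rows that have no matching novels rows

Fix: Switch to LEFT JOIN to retain unmatched parent rows

Corrected query:
SELECT p.name, COUNT(c.id) FROM authors p LEFT JOIN novels c ON c.author_id = p.id GROUP BY p.name

Result:
name    | COUNT(c.id)
--------+------------
Atwood  | 1          
Borges  | 2          
Orwell  | 0          
Tolkien | 3          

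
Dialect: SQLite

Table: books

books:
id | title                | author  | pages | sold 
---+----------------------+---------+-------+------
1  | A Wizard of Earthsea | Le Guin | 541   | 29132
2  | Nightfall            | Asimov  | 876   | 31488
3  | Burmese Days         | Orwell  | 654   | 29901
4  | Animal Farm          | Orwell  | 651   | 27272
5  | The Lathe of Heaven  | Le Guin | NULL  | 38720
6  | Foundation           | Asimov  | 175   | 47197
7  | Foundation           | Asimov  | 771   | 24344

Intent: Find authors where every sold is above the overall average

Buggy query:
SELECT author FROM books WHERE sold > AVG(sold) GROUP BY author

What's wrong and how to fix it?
Bug: AVG() is an aggregate; it can't sit directly in WHERE

Fix: Use a subquery for AVG and a HAVING MIN(...) filter so the condition holds for every row in the group

Corrected query:
SELECT author FROM books GROUP BY author HAVING MIN(sold) > (SELECT AVG(sold) FROM books)

Result:
(no rows)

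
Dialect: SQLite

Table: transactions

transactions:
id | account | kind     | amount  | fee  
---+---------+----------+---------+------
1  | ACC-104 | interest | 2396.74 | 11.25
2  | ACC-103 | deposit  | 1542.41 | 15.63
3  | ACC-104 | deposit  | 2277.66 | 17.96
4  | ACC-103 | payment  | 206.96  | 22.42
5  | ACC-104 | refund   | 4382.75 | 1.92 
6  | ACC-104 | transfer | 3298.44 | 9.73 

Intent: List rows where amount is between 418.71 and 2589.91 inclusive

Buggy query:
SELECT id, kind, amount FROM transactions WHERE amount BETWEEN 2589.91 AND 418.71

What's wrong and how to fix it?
Bug: The bounds are reversed; BETWEEN a AND b requires a <= b to match anything

Fix: Swap the bounds so the smaller value comes first

Corrected query:
SELECT id, kind, amount FROM transactions WHERE amount BETWEEN 418.71 AND 2589.91

Result:
id | kind     | amount 
---+----------+--------
1  | interest | 2396.74
2  | deposit  | 1542.41
3  | deposit  | 2277.66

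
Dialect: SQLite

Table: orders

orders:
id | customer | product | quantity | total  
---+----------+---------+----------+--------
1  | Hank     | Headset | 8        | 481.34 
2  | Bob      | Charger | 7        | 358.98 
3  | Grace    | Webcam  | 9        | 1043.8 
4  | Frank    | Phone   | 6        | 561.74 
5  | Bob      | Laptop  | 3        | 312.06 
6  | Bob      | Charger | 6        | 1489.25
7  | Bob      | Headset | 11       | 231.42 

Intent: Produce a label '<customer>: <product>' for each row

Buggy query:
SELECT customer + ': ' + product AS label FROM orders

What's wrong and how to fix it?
Bug: SQLite uses || for string concatenation; + coerces text to numbers (yielding 0)

Fix: Replace + with || to concatenate text

Corrected query:
SELECT customer || ': ' || product AS label FROM orders

Result:
label        
-------------
Hank: Headset
Bob: Charger 
Grace: Webcam
Frank: Phone 
Bob: Laptop  
Bob: Charger 
Bob: Headset 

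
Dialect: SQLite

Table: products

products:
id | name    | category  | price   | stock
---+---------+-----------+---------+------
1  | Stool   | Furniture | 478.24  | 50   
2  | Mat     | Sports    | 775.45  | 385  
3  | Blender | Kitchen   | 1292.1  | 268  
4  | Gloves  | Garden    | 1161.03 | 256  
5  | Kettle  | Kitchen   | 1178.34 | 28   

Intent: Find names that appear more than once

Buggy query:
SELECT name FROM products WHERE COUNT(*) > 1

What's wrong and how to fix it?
Bug: WHERE can't reference COUNT(*); aggregates are computed after WHERE

Fix: Group first, then use HAVING for the count condition

Corrected query:
SELECT name FROM products GROUP BY name HAVING COUNT(*) > 1

Result:
(no rows)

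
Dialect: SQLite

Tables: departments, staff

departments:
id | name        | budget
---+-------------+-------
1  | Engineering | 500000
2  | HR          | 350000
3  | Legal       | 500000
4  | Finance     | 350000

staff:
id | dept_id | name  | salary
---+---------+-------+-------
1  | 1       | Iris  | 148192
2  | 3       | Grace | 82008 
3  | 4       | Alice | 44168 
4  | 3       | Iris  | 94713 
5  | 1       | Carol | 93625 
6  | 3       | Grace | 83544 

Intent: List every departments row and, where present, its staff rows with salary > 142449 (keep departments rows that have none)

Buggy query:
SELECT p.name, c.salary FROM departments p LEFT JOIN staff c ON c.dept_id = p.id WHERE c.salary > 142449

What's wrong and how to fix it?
Bug: A WHERE condition on the right-hand table after LEFT JOIN drops unmatched parents

Fix: Move the right-table condition into the ON clause so unmatched parents are kept

Corrected query:
SELECT p.name, c.salary FROM departments p LEFT JOIN staff c ON c.dept_id = p.id AND c.salary > 142449

Result:
name        | salary
------------+-------
Engineering | 148192
HR          | NULL  
Legal       | NULL  
Finance     | NULL  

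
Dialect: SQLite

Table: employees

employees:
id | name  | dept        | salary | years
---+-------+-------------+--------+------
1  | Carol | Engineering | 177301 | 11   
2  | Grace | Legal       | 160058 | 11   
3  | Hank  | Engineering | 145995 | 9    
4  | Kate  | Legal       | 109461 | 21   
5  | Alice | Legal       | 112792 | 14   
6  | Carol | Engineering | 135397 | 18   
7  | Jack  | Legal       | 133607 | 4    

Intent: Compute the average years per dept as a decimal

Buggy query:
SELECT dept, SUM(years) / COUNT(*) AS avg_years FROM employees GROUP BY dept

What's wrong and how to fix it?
Bug: SUM(years) and COUNT(*) are both integers; the division truncates the fractional part

Fix: Cast one side to REAL so the division keeps the fractional part

Corrected query:
SELECT dept, SUM(years) * 1.0 / COUNT(*) AS avg_years FROM employees GROUP BY dept

Result:
dept        | avg_years
------------+----------
Engineering | 12.666667
Legal       | 12.5     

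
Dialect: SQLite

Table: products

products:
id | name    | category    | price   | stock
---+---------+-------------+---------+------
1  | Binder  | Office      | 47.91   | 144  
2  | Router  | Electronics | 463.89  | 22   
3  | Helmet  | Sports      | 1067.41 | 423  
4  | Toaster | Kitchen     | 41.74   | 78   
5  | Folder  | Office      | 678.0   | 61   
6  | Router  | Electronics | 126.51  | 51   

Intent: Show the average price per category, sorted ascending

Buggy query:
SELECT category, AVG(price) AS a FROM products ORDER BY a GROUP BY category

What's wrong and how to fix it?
Bug: GROUP BY must precede ORDER BY

Fix: Reorder: SELECT … FROM … GROUP BY … ORDER BY …

Corrected query:
SELECT category, AVG(price) AS a FROM products GROUP BY category ORDER BY a

Result:
category    | a      
------------+--------
Kitchen     | 41.74  
Electronics | 295.2  
Office      | 362.955
Sports      | 1067.41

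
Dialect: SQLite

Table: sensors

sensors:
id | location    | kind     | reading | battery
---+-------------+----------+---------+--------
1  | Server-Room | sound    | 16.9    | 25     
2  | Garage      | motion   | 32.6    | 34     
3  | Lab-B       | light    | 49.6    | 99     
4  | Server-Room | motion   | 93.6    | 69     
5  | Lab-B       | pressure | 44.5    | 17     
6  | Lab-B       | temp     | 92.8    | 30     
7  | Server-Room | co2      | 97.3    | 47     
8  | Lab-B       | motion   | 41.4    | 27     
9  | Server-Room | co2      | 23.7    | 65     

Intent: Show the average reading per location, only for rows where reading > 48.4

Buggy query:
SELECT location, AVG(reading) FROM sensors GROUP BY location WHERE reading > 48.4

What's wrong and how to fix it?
Bug: Row-level WHERE must come before GROUP BY in the clause order

Fix: Move the WHERE clause before GROUP BY

Corrected query:
SELECT location, AVG(reading) FROM sensors WHERE reading > 48.4 GROUP BY location

Result:
location    | AVG(reading)
------------+-------------
Lab-B       | 71.2        
Server-Room | 95.45       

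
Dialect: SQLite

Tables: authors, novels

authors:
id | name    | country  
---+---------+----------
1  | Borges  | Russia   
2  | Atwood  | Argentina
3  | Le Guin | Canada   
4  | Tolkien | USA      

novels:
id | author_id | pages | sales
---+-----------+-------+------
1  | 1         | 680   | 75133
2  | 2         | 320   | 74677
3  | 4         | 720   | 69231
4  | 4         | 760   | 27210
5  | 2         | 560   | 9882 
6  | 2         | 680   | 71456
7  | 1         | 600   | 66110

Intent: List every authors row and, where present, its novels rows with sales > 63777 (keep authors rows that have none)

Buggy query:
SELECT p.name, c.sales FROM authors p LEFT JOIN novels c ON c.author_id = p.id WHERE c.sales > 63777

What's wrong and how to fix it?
Bug: A WHERE condition on the right-hand table after LEFT JOIN drops unmatched parents

Fix: Put 'c.sales > 63777' in the JOIN's ON clause instead of WHERE

Corrected query:
SELECT p.name, c.sales FROM authors p LEFT JOIN novels c ON c.author_id = p.id AND c.sales > 63777

Result:
name    | sales
--------+------
Borges  | 66110
Borges  | 75133
Atwood  | 71456
Atwood  | 74677
Le Guin | NULL 
Tolkien | 69231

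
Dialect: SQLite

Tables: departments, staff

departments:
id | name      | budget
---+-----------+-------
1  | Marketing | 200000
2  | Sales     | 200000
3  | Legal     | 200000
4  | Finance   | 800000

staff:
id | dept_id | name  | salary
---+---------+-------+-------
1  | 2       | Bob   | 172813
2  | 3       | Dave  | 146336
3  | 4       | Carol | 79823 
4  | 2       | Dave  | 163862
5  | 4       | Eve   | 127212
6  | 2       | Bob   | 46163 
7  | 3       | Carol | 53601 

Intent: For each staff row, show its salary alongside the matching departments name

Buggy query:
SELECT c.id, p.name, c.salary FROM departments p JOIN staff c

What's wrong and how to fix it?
Bug: Missing join condition: each staff row is matched to all departments rows instead of just its own

Fix: Add ON c.dept_id = p.id to the JOIN

Corrected query:
SELECT c.id, p.name, c.salary FROM departments p JOIN staff c ON c.dept_id = p.id

Result:
id | name    | salary
---+---------+-------
1  | Sales   | 172813
2  | Legal   | 146336
3  | Finance | 79823 
4  | Sales   | 163862
5  | Finance | 127212
6  | Sales   | 46163 
7  | Legal   | 53601 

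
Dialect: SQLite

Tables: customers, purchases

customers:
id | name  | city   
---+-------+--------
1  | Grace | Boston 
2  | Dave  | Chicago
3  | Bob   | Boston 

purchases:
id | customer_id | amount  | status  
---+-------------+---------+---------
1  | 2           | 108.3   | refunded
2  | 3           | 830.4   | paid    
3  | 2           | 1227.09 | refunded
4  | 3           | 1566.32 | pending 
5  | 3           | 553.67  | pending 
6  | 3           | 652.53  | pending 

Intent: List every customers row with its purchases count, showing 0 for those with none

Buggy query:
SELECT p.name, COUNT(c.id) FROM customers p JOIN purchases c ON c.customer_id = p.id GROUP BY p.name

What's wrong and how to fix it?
Bug: An inner join excludes parents with zero children

Fix: Use LEFT JOIN so parents without children still appear (COUNT(c.id) gives 0)

Corrected query:
SELECT p.name, COUNT(c.id) FROM customers p LEFT JOIN purchases c ON c.customer_id = p.id GROUP BY p.name

Result:
name  | COUNT(c.id)
------+------------
Bob   | 4          
Dave  | 2          
Grace | 0          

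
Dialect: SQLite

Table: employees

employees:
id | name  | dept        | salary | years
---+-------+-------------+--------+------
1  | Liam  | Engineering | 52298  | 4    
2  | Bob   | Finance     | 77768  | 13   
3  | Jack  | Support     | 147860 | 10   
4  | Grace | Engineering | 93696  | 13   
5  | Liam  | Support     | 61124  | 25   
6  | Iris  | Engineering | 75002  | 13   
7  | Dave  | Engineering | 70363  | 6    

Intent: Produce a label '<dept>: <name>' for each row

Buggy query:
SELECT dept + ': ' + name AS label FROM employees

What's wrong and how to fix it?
Bug: SQLite uses || for string concatenation; + coerces text to numbers (yielding 0)

Fix: Use the || operator for string concatenation

Corrected query:
SELECT dept || ': ' || name AS label FROM employees

Result:
label             
------------------
Engineering: Liam 
Finance: Bob      
Support: Jack     
Engineering: Grace
Support: Liam     
Engineering: Iris 
Engineering: Dave 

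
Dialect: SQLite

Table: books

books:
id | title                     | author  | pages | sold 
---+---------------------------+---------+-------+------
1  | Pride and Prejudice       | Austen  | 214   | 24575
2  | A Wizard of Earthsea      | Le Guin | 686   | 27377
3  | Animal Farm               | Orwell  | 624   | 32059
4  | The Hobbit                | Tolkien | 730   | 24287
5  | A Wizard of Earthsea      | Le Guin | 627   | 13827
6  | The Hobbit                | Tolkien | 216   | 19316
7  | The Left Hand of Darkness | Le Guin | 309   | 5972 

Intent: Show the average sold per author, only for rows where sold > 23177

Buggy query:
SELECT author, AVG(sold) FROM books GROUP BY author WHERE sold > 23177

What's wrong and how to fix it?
Bug: WHERE cannot follow GROUP BY

Fix: Place WHERE between FROM and GROUP BY

Corrected query:
SELECT author, AVG(sold) FROM books WHERE sold > 23177 GROUP BY author

Result:
author  | AVG(sold)
--------+----------
Austen  | 24575    
Le Guin | 27377    
Orwell  | 32059    
Tolkien | 24287    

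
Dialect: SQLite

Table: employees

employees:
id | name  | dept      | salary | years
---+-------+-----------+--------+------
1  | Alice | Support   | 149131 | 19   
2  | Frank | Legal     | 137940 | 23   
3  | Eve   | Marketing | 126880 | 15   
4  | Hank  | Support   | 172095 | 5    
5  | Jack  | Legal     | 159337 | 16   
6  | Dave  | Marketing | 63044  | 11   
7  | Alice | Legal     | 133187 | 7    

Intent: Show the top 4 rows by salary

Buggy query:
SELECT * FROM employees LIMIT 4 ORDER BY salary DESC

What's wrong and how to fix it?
Bug: ORDER BY cannot follow LIMIT; LIMIT is the final clause

Fix: Sort with ORDER BY, then apply LIMIT

Corrected query:
SELECT * FROM employees ORDER BY salary DESC LIMIT 4

Result:
id | name  | dept    | salary | years
---+-------+---------+--------+------
4  | Hank  | Support | 172095 | 5    
5  | Jack  | Legal   | 159337 | 16   
1  | Alice | Support | 149131 | 19   
2  | Frank | Legal   | 137940 | 23   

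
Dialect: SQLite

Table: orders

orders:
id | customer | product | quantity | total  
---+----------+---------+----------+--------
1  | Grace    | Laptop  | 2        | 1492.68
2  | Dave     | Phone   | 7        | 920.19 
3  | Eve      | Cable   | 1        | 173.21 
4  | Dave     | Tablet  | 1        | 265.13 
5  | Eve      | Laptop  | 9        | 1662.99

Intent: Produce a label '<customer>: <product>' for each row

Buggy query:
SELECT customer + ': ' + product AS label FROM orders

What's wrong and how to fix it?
Bug: SQLite uses || for string concatenation; + coerces text to numbers (yielding 0)

Fix: Use the || operator for string concatenation

Corrected query:
SELECT customer || ': ' || product AS label FROM orders

Result:
label        
-------------
Grace: Laptop
Dave: Phone  
Eve: Cable   
Dave: Tablet 
Eve: Laptop  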